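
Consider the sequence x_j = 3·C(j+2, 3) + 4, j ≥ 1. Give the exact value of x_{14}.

C(16, 3) = 560, so x_{14} = 1684.

1684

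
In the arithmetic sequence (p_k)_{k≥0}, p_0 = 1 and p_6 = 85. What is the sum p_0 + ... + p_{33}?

Common difference d = (85 - 1) / (6 - 0) = 14.
p_k = 1 + (k - 0)·14.
p_{33} = 463; S = 34·(1 + 463)/2 = 7888.

7888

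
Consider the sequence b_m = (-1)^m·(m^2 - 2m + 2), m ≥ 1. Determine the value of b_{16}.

226

(-1)^16 = 1; m^2 - 2m + 2 at m=16 is 226; so b_{16} = 226.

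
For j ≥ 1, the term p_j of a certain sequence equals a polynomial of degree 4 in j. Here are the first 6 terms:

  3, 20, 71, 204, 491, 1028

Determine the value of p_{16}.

1st diffs: 17, 51, 133, 287, 537.
2nd diffs: 34, 82, 154, 250.
3rd diffs: 48, 72, 96.
4th diffs: 24, 24 (constant).
Newton forward-difference form: p_j = 3 + 17·C(j-1,1) + 34·C(j-1,2) + 48·C(j-1,3) + 24·C(j-1,4).
At j = 16: j-1 = 15, so p_{16} = 3 + 255 + 3570 + 21840 + 32760 = 58428.

58428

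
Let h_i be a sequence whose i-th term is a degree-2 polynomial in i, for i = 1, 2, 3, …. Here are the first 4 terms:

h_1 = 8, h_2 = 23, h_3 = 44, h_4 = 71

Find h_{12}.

1st diffs: 15, 21, 27.
2nd diffs: 6, 6 (constant).
Newton forward-difference form: h_i = 8 + 15·C(i-1,1) + 6·C(i-1,2).
At i = 12: i-1 = 11, so h_{12} = 8 + 165 + 330 = 503.

503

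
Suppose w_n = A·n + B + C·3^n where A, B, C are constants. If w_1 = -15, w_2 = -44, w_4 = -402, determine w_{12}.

Write the equations: A + B + 3C = -15; 2A + B + 9C = -44; 4A + B + 81C = -402.
Subtracting the first from the second: A + 6C = -29.
Subtracting the second from the third: 2A + 72C = -358.
Solving: C = -5, A = 1, then B = -1.
Hence w_{12} = 1·12 + (-1) + (-5)·531441 = -2657194.

-2657194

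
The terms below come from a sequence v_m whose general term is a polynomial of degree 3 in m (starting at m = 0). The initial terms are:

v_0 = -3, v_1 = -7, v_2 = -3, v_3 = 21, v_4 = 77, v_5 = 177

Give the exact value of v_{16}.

1st diffs: -4, 4, 24, 56, 100.
2nd diffs: 8, 20, 32, 44.
3rd diffs: 12, 12, 12 (constant).
Newton forward-difference form: v_m = -3 + (-4)·C(m,1) + 8·C(m,2) + 12·C(m,3).
At m = 16: m = 16, so v_{16} = -3 - 64 + 960 + 6720 = 7613.

7613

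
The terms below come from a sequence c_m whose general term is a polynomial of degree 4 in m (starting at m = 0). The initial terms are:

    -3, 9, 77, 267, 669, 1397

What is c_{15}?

68847

1st diffs: 12, 68, 190, 402, 728.
2nd diffs: 56, 122, 212, 326.
3rd diffs: 66, 90, 114.
4th diffs: 24, 24 (constant).
So c_m = m^4 + 5m^3 + 6m^2 - 3.
Evaluating at m = 15 gives c_{15} = 68847.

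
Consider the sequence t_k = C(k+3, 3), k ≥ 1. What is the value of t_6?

C(9, 3) = 84, so t_6 = 84.

84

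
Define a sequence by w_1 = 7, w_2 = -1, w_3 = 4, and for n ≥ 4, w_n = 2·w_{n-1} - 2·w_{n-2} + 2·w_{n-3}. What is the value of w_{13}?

848

Compute successive terms:
w_4 = 24  w_5 = 38  w_6 = 36  w_7 = 44  w_8 = 92  w_9 = 168  w_{10} = 240  w_{11} = 328  w_{12} = 512  w_{13} = 848.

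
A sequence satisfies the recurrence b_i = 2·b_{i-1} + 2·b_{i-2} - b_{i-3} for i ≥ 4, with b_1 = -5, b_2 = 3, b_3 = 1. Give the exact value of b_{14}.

Compute successive terms:
b_4 = 13  b_5 = 25  b_6 = 75  …  b_{11} = 8905  b_{12} = 23323  b_{13} = 61051  b_{14} = 159843.

159843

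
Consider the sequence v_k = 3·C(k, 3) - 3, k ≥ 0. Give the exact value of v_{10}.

357

C(10, 3) = 120, so v_{10} = 357.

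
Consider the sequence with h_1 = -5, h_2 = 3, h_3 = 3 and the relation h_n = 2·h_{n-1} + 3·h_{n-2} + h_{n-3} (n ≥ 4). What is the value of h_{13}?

255705

Compute successive terms:
h_4 = 10  h_5 = 32  h_6 = 97  h_7 = 300  h_8 = 923  h_9 = 2843  h_{10} = 8755  h_{11} = 26962  h_{12} = 83032  h_{13} = 255705.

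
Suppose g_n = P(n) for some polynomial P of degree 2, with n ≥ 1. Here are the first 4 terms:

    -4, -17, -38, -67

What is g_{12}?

-587

1st diffs: -13, -21, -29.
2nd diffs: -8, -8 (constant).
So g_n = -4n^2 - n + 1.
Evaluating at n = 12 gives g_{12} = -587.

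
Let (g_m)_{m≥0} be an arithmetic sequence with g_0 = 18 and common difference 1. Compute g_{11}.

29

g_m = 18 + (m - 0)·1.
g_{11} = 18 + 11·1 = 29.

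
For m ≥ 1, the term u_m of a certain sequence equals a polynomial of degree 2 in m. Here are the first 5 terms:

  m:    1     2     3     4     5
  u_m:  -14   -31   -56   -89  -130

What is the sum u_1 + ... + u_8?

1st diffs: -17, -25, -33, -41.
2nd diffs: -8, -8, -8 (constant).
Newton forward-difference form: u_m = -14 + (-17)·C(m-1,1) + (-8)·C(m-1,2).
Continuing: -179, -236, -301.
Summing m = 1..8 (8 terms) gives -1036.

-1036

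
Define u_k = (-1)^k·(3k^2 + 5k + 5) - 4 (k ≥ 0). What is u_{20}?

1301

(-1)^20 = 1; 3k^2 + 5k + 5 at k=20 is 1305; so u_{20} = 1301.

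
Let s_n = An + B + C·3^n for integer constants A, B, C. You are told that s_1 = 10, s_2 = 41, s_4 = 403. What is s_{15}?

Plug in n = 1, 2, 4: A + B + 3C = 10; 2A + B + 9C = 41; 4A + B + 81C = 403.
Subtracting the first from the second: A + 6C = 31.
Subtracting the second from the third: 2A + 72C = 362.
Solving: C = 5, A = 1, then B = -6.
Therefore s_{15} = 15 + (-6) + 5·14348907 = 71744544.

71744544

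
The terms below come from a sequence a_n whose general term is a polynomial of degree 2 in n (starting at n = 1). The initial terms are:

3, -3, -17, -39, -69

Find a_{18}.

-1187

1st diffs: -6, -14, -22, -30.
2nd diffs: -8, -8, -8 (constant).
So a_n = -4n^2 + 6n + 1.
Evaluating at n = 18 gives a_{18} = -1187.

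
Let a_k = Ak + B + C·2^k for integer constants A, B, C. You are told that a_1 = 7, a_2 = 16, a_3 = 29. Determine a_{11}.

4149

At k = 1, 2, 3: A + B + 2C = 7; 2A + B + 4C = 16; 3A + B + 8C = 29.
Subtracting the first from the second: A + 2C = 9.
Subtracting the second from the third: A + 4C = 13.
Solving: C = 2, A = 5, then B = -2.
Hence a_{11} = 5·11 + (-2) + 2·2048 = 4149.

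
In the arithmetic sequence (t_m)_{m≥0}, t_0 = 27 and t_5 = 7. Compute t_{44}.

-149

Common difference d = (7 - 27) / (5 - 0) = -4.
t_m = 27 + (m - 0)·(-4).
t_{44} = 27 + 44·(-4) = -149.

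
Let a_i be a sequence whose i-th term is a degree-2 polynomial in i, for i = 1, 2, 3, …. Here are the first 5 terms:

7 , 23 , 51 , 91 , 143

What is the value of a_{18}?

1st diffs: 16, 28, 40, 52.
2nd diffs: 12, 12, 12 (constant).
Newton forward-difference form: a_i = 7 + 16·C(i-1,1) + 12·C(i-1,2).
At i = 18: i-1 = 17, so a_{18} = 7 + 272 + 1632 = 1911.

1911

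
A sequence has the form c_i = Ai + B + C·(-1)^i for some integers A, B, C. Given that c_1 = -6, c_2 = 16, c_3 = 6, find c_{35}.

The three given values yield: A + B - C = -6; 2A + B + C = 16; 3A + B - C = 6.
Subtracting the first from the second: A + 2C = 22.
Subtracting the second from the third: A - 2C = -10.
Solving: C = 8, A = 6, then B = -4.
Hence c_{35} = 6·35 + (-4) + 8·(-1) = 198.

198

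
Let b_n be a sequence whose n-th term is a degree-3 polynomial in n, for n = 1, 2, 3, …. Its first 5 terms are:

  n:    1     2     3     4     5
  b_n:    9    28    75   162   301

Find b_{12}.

1st diffs: 19, 47, 87, 139.
2nd diffs: 28, 40, 52.
3rd diffs: 12, 12 (constant).
So b_n = 2n^3 + 2n^2 - n + 6.
Evaluating at n = 12 gives b_{12} = 3738.

3738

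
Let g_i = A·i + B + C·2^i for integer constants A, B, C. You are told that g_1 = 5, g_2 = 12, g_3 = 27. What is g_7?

At i = 1, 2, 3: A + B + 2C = 5; 2A + B + 4C = 12; 3A + B + 8C = 27.
Subtracting the first from the second: A + 2C = 7.
Subtracting the second from the third: A + 4C = 15.
Solving: C = 4, A = -1, then B = -2.
Hence g_7 = -1·7 + (-2) + 4·128 = 503.

503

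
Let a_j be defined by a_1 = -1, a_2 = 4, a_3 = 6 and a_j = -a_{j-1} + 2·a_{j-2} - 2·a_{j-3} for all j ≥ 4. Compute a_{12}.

Applying the relation repeatedly:
a_4 = 4; a_5 = 0; a_6 = -4; a_7 = -4; a_8 = -4; a_9 = 4; a_{10} = -4; a_{11} = 20; a_{12} = -36.

-36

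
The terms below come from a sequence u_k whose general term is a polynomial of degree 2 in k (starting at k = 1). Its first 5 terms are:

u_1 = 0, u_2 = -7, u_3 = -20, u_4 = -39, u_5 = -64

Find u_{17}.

-832

1st diffs: -7, -13, -19, -25.
2nd diffs: -6, -6, -6 (constant).
So u_k = -3k^2 + 2k + 1.
Evaluating at k = 17 gives u_{17} = -832.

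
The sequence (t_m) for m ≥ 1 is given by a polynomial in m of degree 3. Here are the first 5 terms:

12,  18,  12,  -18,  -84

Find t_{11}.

1st diffs: 6, -6, -30, -66.
2nd diffs: -12, -24, -36.
3rd diffs: -12, -12 (constant).
So t_m = -2m^3 + 6m^2 + 2m + 6.
Evaluating at m = 11 gives t_{11} = -1908.

-1908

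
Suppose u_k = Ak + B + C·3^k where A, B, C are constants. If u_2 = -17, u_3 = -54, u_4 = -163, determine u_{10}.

The three given values yield: 2A + B + 9C = -17; 3A + B + 27C = -54; 4A + B + 81C = -163.
Subtracting the first from the second: A + 18C = -37.
Subtracting the second from the third: A + 54C = -109.
Solving: C = -2, A = -1, then B = 3.
Hence u_{10} = -1·10 + 3 + (-2)·59049 = -118105.

-118105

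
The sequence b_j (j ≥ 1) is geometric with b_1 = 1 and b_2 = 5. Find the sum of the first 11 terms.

Common ratio r = 5.
b_j = 1·5^(j-1).
S = 1·(5^11 - 1)/(5 - 1) = 1·(48828125 - 1)/(4) = 12207031.

12207031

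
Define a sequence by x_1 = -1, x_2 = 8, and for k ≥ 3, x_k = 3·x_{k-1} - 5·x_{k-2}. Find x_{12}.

16097

x_3 = 29  x_4 = 47  x_5 = -4  x_6 = -247  x_7 = -721  x_8 = -928  x_9 = 821  x_{10} = 7103  x_{11} = 17204  x_{12} = 16097.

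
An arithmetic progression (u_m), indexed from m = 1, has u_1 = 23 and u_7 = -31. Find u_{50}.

-418

Common difference d = (-31 - 23) / (7 - 1) = -9.
u_m = 23 + (m - 1)·(-9).
u_{50} = 23 + 49·(-9) = -418.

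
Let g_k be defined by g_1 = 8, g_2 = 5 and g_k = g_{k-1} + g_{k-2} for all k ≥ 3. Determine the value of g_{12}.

Applying the relation repeatedly:
g_3 = 13  g_4 = 18  g_5 = 31  g_6 = 49  g_7 = 80  g_8 = 129  g_9 = 209  g_{10} = 338  g_{11} = 547  g_{12} = 885.

885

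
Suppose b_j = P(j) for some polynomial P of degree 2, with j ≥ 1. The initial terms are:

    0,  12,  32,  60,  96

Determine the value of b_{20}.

1596

1st diffs: 12, 20, 28, 36.
2nd diffs: 8, 8, 8 (constant).
So b_j = 4j^2 - 4.
Evaluating at j = 20 gives b_{20} = 1596.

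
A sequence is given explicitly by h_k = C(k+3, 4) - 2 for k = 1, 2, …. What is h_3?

13

C(6, 4) = 15, so h_3 = 13.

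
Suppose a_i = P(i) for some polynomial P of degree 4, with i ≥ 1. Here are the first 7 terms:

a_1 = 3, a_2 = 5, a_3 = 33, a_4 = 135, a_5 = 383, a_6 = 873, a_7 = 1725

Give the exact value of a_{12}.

17295

1st diffs: 2, 28, 102, 248, 490, 852.
2nd diffs: 26, 74, 146, 242, 362.
3rd diffs: 48, 72, 96, 120.
4th diffs: 24, 24, 24 (constant).
Newton forward-difference form: a_i = 3 + 2·C(i-1,1) + 26·C(i-1,2) + 48·C(i-1,3) + 24·C(i-1,4).
At i = 12: i-1 = 11, so a_{12} = 3 + 22 + 1430 + 7920 + 7920 = 17295.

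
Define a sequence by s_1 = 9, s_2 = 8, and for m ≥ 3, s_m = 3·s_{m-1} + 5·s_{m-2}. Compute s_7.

18909

s_3 = 69, s_4 = 247, s_5 = 1086, s_6 = 4493, s_7 = 18909.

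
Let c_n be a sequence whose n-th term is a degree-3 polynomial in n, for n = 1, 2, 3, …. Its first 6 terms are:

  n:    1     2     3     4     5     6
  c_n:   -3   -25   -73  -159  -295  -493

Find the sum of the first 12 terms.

1st diffs: -22, -48, -86, -136, -198.
2nd diffs: -26, -38, -50, -62.
3rd diffs: -12, -12, -12 (constant).
So c_n = -2n^3 - n^2 - 5n + 5.
Continuing: …, -765, -1123, -1579, -2145, …, c_{12} = -3655.
Summing n = 1..12 (12 terms) gives -13148.

-13148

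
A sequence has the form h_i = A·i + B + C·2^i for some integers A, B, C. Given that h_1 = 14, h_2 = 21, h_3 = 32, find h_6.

Plug in i = 1, 2, 3: A + B + 2C = 14; 2A + B + 4C = 21; 3A + B + 8C = 32.
Subtracting the first from the second: A + 2C = 7.
Subtracting the second from the third: A + 4C = 11.
Solving: C = 2, A = 3, then B = 7.
Therefore h_6 = 18 + 7 + 2·64 = 153.

153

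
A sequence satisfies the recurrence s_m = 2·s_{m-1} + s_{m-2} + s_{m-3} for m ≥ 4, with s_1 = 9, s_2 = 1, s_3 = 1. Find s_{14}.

Compute successive terms:
s_4 = 12  s_5 = 26  s_6 = 65  …  s_{11} = 7052  s_{12} = 17960  s_{13} = 45741  s_{14} = 116494.

116494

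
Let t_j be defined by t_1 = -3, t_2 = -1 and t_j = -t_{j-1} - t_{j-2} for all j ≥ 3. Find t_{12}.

Applying the relation repeatedly:
t_3 = 4, t_4 = -3, t_5 = -1, t_6 = 4, t_7 = -3, t_8 = -1, t_9 = 4, t_{10} = -3, t_{11} = -1, t_{12} = 4.

4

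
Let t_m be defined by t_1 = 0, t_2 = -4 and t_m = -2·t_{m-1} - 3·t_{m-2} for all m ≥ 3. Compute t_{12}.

1052

Iterate the recurrence:
t_3 = 8  t_4 = -4  t_5 = -16  t_6 = 44  t_7 = -40  t_8 = -52  t_9 = 224  t_{10} = -292  t_{11} = -88  t_{12} = 1052.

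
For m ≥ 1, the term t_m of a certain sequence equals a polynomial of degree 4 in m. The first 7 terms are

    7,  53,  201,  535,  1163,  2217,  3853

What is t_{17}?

103703

1st diffs: 46, 148, 334, 628, 1054, 1636.
2nd diffs: 102, 186, 294, 426, 582.
3rd diffs: 84, 108, 132, 156.
4th diffs: 24, 24, 24 (constant).
Newton forward-difference form: t_m = 7 + 46·C(m-1,1) + 102·C(m-1,2) + 84·C(m-1,3) + 24·C(m-1,4).
At m = 17: m-1 = 16, so t_{17} = 7 + 736 + 12240 + 47040 + 43680 = 103703.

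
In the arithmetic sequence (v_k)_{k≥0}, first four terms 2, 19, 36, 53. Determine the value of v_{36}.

Common difference d = 17.
v_k = 2 + (k - 0)·17.
v_{36} = 2 + 36·17 = 614.

614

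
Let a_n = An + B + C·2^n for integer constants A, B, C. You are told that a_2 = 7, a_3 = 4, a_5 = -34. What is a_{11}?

Write the equations: 2A + B + 4C = 7; 3A + B + 8C = 4; 5A + B + 32C = -34.
Subtracting the first from the second: A + 4C = -3.
Subtracting the second from the third: 2A + 24C = -38.
Solving: C = -2, A = 5, then B = 5.
Therefore a_{11} = 55 + 5 + (-2)·2048 = -4036.

-4036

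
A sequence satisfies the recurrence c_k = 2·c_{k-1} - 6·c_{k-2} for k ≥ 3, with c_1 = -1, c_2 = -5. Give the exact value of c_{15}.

c_3 = -4;  c_4 = 22;  c_5 = 68;  …;  c_{12} = -21920;  c_{13} = -94144;  c_{14} = -56768;  c_{15} = 451328.

451328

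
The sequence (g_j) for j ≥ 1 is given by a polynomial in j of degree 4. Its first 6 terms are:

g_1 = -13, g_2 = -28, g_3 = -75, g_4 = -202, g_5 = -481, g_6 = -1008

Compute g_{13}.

1st diffs: -15, -47, -127, -279, -527.
2nd diffs: -32, -80, -152, -248.
3rd diffs: -48, -72, -96.
4th diffs: -24, -24 (constant).
Newton forward-difference form: g_j = -13 + (-15)·C(j-1,1) + (-32)·C(j-1,2) + (-48)·C(j-1,3) + (-24)·C(j-1,4).
At j = 13: j-1 = 12, so g_{13} = -13 - 180 - 2112 - 10560 - 11880 = -24745.

-24745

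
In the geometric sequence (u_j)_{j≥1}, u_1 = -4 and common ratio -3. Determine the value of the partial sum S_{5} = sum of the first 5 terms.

-244

u_j = (-4)·(-3)^(j-1).
S = (-4)·((-3)^5 - 1)/(-3 - 1) = (-4)·(-243 - 1)/(-4) = -244.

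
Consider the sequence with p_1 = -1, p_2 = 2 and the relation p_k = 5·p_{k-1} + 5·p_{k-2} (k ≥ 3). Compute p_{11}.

Iterate the recurrence:
p_3 = 5  p_4 = 35  p_5 = 200  p_6 = 1175  p_7 = 6875  p_8 = 40250  p_9 = 235625  p_{10} = 1379375  p_{11} = 8075000.

8075000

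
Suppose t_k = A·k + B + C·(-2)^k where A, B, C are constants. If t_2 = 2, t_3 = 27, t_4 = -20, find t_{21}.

4194333

Write the equations: 2A + B + 4C = 2; 3A + B - 8C = 27; 4A + B + 16C = -20.
Subtracting the first from the second: A - 12C = 25.
Subtracting the second from the third: A + 24C = -47.
Solving: C = -2, A = 1, then B = 8.
Hence t_{21} = 1·21 + 8 + (-2)·(-2097152) = 4194333.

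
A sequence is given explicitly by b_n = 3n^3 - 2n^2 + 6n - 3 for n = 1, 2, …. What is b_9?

2076

b_9 = 3·9^3 - 2·9^2 + 6·9 - 3 = 2076.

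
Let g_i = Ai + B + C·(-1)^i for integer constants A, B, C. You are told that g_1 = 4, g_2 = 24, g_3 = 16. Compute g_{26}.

The three given values yield: A + B - C = 4; 2A + B + C = 24; 3A + B - C = 16.
Subtracting the first from the second: A + 2C = 20.
Subtracting the second from the third: A - 2C = -8.
Solving: C = 7, A = 6, then B = 5.
Hence g_{26} = 6·26 + 5 + 7·1 = 168.

168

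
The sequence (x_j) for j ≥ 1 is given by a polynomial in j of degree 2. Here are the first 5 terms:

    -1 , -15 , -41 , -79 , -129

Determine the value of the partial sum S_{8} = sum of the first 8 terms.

-1072

1st diffs: -14, -26, -38, -50.
2nd diffs: -12, -12, -12 (constant).
Newton forward-difference form: x_j = -1 + (-14)·C(j-1,1) + (-12)·C(j-1,2).
Continuing: -191, -265, -351.
Summing j = 1..8 (8 terms) gives -1072.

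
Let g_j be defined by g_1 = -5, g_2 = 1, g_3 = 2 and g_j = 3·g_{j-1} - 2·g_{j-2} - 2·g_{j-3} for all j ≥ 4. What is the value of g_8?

160

Applying the relation repeatedly:
g_4 = 14;  g_5 = 36;  g_6 = 76;  g_7 = 128;  g_8 = 160.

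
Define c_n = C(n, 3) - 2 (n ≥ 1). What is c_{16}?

C(16, 3) = 560, so c_{16} = 558.

558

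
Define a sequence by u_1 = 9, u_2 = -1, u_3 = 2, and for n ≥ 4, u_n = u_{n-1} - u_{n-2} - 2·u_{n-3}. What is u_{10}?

-115

Compute successive terms:
u_4 = -15; u_5 = -15; u_6 = -4; u_7 = 41; u_8 = 75; u_9 = 42; u_{10} = -115.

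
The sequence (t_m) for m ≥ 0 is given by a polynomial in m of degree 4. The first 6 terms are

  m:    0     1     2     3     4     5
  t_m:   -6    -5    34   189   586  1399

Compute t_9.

1st diffs: 1, 39, 155, 397, 813.
2nd diffs: 38, 116, 242, 416.
3rd diffs: 78, 126, 174.
4th diffs: 48, 48 (constant).
So t_m = 2m^4 + m^3 + 2m^2 - 4m - 6.
Evaluating at m = 9 gives t_9 = 13971.

13971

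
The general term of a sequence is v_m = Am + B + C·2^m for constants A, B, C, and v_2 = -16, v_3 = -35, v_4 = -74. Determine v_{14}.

Plug in m = 2, 3, 4: 2A + B + 4C = -16; 3A + B + 8C = -35; 4A + B + 16C = -74.
Subtracting the first from the second: A + 4C = -19.
Subtracting the second from the third: A + 8C = -39.
Solving: C = -5, A = 1, then B = 2.
Therefore v_{14} = 14 + 2 + (-5)·16384 = -81904.

-81904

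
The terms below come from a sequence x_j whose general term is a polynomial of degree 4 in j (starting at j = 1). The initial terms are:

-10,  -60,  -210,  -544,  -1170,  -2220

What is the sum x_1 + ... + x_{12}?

1st diffs: -50, -150, -334, -626, -1050.
2nd diffs: -100, -184, -292, -424.
3rd diffs: -84, -108, -132.
4th diffs: -24, -24 (constant).
Newton forward-difference form: x_j = -10 + (-50)·C(j-1,1) + (-100)·C(j-1,2) + (-84)·C(j-1,3) + (-24)·C(j-1,4).
Continuing: …, -3850, -6240, -9594, -14140, …, x_{12} = -27840.
Summing j = 1..12 (12 terms) gives -86008.

-86008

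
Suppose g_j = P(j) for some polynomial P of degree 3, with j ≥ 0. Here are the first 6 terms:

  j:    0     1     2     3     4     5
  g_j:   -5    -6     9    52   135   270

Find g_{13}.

4662

1st diffs: -1, 15, 43, 83, 135.
2nd diffs: 16, 28, 40, 52.
3rd diffs: 12, 12, 12 (constant).
Newton forward-difference form: g_j = -5 + (-1)·C(j,1) + 16·C(j,2) + 12·C(j,3).
At j = 13: j = 13, so g_{13} = -5 - 13 + 1248 + 3432 = 4662.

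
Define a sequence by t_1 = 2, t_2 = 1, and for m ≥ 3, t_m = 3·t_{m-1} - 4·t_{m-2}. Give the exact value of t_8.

269

Iterate the recurrence:
t_3 = -5; t_4 = -19; t_5 = -37; t_6 = -35; t_7 = 43; t_8 = 269.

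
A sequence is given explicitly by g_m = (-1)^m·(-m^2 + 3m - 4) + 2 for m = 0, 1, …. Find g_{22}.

(-1)^22 = 1; -m^2 + 3m - 4 at m=22 is -422; so g_{22} = -420.

-420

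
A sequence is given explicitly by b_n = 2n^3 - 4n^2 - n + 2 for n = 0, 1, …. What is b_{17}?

b_{17} = 2·17^3 - 4·17^2 - 1·17 + 2 = 8655.

8655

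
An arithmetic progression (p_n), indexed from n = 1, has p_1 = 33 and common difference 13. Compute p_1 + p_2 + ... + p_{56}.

21868

p_n = 33 + (n - 1)·13.
p_{56} = 748; S = 56·(33 + 748)/2 = 21868.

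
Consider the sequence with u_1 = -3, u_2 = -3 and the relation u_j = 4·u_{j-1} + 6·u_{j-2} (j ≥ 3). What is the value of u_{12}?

Iterate the recurrence:
u_3 = -30; u_4 = -138; u_5 = -732; u_6 = -3756; u_7 = -19416; u_8 = -100200; u_9 = -517296; u_{10} = -2670384; u_{11} = -13785312; u_{12} = -71163552.

-71163552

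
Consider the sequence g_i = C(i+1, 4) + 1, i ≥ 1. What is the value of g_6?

C(7, 4) = 35, so g_6 = 36.

36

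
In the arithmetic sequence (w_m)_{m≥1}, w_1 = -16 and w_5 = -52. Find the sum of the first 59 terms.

-16343

Common difference d = (-52 - (-16)) / (5 - 1) = -9.
w_m = -16 + (m - 1)·(-9).
w_{59} = -538; S = 59·(-16 + (-538))/2 = -16343.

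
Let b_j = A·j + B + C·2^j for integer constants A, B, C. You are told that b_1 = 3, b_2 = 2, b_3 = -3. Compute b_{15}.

Plug in j = 1, 2, 3: A + B + 2C = 3; 2A + B + 4C = 2; 3A + B + 8C = -3.
Subtracting the first from the second: A + 2C = -1.
Subtracting the second from the third: A + 4C = -5.
Solving: C = -2, A = 3, then B = 4.
Therefore b_{15} = 45 + 4 + (-2)·32768 = -65487.

-65487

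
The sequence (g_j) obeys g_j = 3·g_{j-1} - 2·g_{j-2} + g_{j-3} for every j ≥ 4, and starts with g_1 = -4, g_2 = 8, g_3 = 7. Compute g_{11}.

Compute successive terms:
g_4 = 1, g_5 = -3, g_6 = -4, g_7 = -5, g_8 = -10, g_9 = -24, g_{10} = -57, g_{11} = -133.

-133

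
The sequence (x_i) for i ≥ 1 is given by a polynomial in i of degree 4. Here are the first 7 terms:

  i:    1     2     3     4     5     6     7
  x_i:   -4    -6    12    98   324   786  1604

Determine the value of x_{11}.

11676

1st diffs: -2, 18, 86, 226, 462, 818.
2nd diffs: 20, 68, 140, 236, 356.
3rd diffs: 48, 72, 96, 120.
4th diffs: 24, 24, 24 (constant).
Newton forward-difference form: x_i = -4 + (-2)·C(i-1,1) + 20·C(i-1,2) + 48·C(i-1,3) + 24·C(i-1,4).
At i = 11: i-1 = 10, so x_{11} = -4 - 20 + 900 + 5760 + 5040 = 11676.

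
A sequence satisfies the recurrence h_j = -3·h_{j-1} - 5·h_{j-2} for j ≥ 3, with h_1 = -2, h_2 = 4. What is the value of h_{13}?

31102

h_3 = -2  h_4 = -14  h_5 = 52  …  h_{10} = 1714  h_{11} = 1348  h_{12} = -12614  h_{13} = 31102.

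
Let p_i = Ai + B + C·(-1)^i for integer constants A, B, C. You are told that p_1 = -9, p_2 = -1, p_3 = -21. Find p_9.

-57

At i = 1, 2, 3: A + B - C = -9; 2A + B + C = -1; 3A + B - C = -21.
Subtracting the first from the second: A + 2C = 8.
Subtracting the second from the third: A - 2C = -20.
Solving: C = 7, A = -6, then B = 4.
Therefore p_9 = -54 + 4 + 7·(-1) = -57.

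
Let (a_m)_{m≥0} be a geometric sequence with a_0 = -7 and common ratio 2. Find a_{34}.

a_m = (-7)·2^(m-0).
a_{34} = (-7)·2^34 = -120259084288.

-120259084288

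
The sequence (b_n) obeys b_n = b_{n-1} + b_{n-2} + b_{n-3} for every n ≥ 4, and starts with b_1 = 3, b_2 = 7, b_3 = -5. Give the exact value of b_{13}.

Step forward from the initial values:
b_4 = 5  b_5 = 7  b_6 = 7  b_7 = 19  b_8 = 33  b_9 = 59  b_{10} = 111  b_{11} = 203  b_{12} = 373  b_{13} = 687.

687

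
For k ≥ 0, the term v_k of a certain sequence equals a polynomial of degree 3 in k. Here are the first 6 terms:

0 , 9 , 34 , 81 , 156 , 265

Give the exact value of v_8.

1st diffs: 9, 25, 47, 75, 109.
2nd diffs: 16, 22, 28, 34.
3rd diffs: 6, 6, 6 (constant).
Newton forward-difference form: v_k = 9·C(k,1) + 16·C(k,2) + 6·C(k,3).
At k = 8: k = 8, so v_8 = 72 + 448 + 336 = 856.

856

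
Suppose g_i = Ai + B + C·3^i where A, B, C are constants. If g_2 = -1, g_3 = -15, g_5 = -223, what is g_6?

-705

At i = 2, 3, 5: 2A + B + 9C = -1; 3A + B + 27C = -15; 5A + B + 243C = -223.
Subtracting the first from the second: A + 18C = -14.
Subtracting the second from the third: 2A + 216C = -208.
Solving: C = -1, A = 4, then B = 0.
Therefore g_6 = 24 + 0 + (-1)·729 = -705.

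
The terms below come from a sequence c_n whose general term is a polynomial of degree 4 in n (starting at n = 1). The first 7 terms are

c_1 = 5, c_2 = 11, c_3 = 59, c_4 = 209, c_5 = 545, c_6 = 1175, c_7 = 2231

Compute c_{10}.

1st diffs: 6, 48, 150, 336, 630, 1056.
2nd diffs: 42, 102, 186, 294, 426.
3rd diffs: 60, 84, 108, 132.
4th diffs: 24, 24, 24 (constant).
Newton forward-difference form: c_n = 5 + 6·C(n-1,1) + 42·C(n-1,2) + 60·C(n-1,3) + 24·C(n-1,4).
At n = 10: n-1 = 9, so c_{10} = 5 + 54 + 1512 + 5040 + 3024 = 9635.

9635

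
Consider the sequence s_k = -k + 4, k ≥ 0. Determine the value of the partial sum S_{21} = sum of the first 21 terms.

-126

Over k = 0..20: Σk = 210.
Total = (-1)·210 + (4)·21 = -126.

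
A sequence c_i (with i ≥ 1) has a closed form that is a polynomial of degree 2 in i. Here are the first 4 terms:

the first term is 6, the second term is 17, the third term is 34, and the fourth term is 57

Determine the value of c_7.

162

1st diffs: 11, 17, 23.
2nd diffs: 6, 6 (constant).
Newton forward-difference form: c_i = 6 + 11·C(i-1,1) + 6·C(i-1,2).
At i = 7: i-1 = 6, so c_7 = 6 + 66 + 90 = 162.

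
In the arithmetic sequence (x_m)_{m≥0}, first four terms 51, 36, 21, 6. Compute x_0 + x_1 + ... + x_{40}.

-10209

Common difference d = -15.
x_m = 51 + (m - 0)·(-15).
x_{40} = -549; S = 41·(51 + (-549))/2 = -10209.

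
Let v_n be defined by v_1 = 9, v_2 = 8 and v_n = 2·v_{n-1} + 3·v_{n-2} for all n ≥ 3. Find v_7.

Compute successive terms:
v_3 = 43  v_4 = 110  v_5 = 349  v_6 = 1028  v_7 = 3103.
(Characteristic roots are 3 and -1.)

3103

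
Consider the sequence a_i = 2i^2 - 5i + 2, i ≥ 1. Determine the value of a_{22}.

a_{22} = 2·22^2 - 5·22 + 2 = 860.

860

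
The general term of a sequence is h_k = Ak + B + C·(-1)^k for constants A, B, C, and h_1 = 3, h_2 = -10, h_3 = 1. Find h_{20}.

The three given values yield: A + B - C = 3; 2A + B + C = -10; 3A + B - C = 1.
Subtracting the first from the second: A + 2C = -13.
Subtracting the second from the third: A - 2C = 11.
Solving: C = -6, A = -1, then B = -2.
Hence h_{20} = -1·20 + (-2) + (-6)·1 = -28.

-28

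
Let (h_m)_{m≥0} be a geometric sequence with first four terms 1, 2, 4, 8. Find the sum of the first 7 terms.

Common ratio r = 2.
h_m = 1·2^(m-0).
S = 1·(2^7 - 1)/(2 - 1) = 1·(128 - 1)/(1) = 127.

127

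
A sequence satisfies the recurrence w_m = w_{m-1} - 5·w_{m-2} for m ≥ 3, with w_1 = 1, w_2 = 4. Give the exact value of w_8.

Applying the relation repeatedly:
w_3 = -1  w_4 = -21  w_5 = -16  w_6 = 89  w_7 = 169  w_8 = -276.

-276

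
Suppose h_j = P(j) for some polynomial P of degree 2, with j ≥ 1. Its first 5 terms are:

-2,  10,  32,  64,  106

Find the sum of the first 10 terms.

1720

1st diffs: 12, 22, 32, 42.
2nd diffs: 10, 10, 10 (constant).
So h_j = 5j^2 - 3j - 4.
Continuing: …, 158, 220, 292, 374, …, h_{10} = 466.
Summing j = 1..10 (10 terms) gives 1720.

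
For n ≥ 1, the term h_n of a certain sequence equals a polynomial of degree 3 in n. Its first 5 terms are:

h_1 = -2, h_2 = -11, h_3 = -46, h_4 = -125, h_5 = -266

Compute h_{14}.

-7295

1st diffs: -9, -35, -79, -141.
2nd diffs: -26, -44, -62.
3rd diffs: -18, -18 (constant).
Newton forward-difference form: h_n = -2 + (-9)·C(n-1,1) + (-26)·C(n-1,2) + (-18)·C(n-1,3).
At n = 14: n-1 = 13, so h_{14} = -2 - 117 - 2028 - 5148 = -7295.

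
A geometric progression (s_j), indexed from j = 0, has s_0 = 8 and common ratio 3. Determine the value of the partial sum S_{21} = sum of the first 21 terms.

s_j = 8·3^(j-0).
S = 8·(3^21 - 1)/(3 - 1) = 8·(10460353203 - 1)/(2) = 41841412808.

41841412808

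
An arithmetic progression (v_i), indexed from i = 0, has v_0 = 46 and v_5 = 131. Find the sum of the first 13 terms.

Common difference d = (131 - 46) / (5 - 0) = 17.
v_i = 46 + (i - 0)·17.
v_{12} = 250; S = 13·(46 + 250)/2 = 1924.

1924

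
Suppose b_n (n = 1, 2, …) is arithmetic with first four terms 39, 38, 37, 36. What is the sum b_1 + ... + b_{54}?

Common difference d = -1.
b_n = 39 + (n - 1)·(-1).
b_{54} = -14; S = 54·(39 + (-14))/2 = 675.

675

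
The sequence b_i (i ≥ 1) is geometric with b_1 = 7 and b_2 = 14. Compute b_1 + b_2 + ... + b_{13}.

Common ratio r = 2.
b_i = 7·2^(i-1).
S = 7·(2^13 - 1)/(2 - 1) = 7·(8192 - 1)/(1) = 57337.

57337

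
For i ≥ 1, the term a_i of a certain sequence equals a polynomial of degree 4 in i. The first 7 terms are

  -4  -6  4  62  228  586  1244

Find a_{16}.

50366

1st diffs: -2, 10, 58, 166, 358, 658.
2nd diffs: 12, 48, 108, 192, 300.
3rd diffs: 36, 60, 84, 108.
4th diffs: 24, 24, 24 (constant).
Newton forward-difference form: a_i = -4 + (-2)·C(i-1,1) + 12·C(i-1,2) + 36·C(i-1,3) + 24·C(i-1,4).
At i = 16: i-1 = 15, so a_{16} = -4 - 30 + 1260 + 16380 + 32760 = 50366.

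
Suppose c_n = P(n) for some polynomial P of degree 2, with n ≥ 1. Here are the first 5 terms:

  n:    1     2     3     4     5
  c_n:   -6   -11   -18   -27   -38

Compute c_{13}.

1st diffs: -5, -7, -9, -11.
2nd diffs: -2, -2, -2 (constant).
Newton forward-difference form: c_n = -6 + (-5)·C(n-1,1) + (-2)·C(n-1,2).
At n = 13: n-1 = 12, so c_{13} = -6 - 60 - 132 = -198.

-198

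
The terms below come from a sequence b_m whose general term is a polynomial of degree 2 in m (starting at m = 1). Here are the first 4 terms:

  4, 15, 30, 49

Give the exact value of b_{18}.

735

1st diffs: 11, 15, 19.
2nd diffs: 4, 4 (constant).
So b_m = 2m^2 + 5m - 3.
Evaluating at m = 18 gives b_{18} = 735.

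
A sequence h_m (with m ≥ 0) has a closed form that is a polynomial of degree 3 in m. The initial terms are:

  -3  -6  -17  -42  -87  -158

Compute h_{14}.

-2957

1st diffs: -3, -11, -25, -45, -71.
2nd diffs: -8, -14, -20, -26.
3rd diffs: -6, -6, -6 (constant).
So h_m = -m^3 - m^2 - m - 3.
Evaluating at m = 14 gives h_{14} = -2957.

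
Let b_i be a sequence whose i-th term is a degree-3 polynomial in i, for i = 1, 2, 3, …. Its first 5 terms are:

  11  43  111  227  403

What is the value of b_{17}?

11563

1st diffs: 32, 68, 116, 176.
2nd diffs: 36, 48, 60.
3rd diffs: 12, 12 (constant).
So b_i = 2i^3 + 6i^2 + 3.
Evaluating at i = 17 gives b_{17} = 11563.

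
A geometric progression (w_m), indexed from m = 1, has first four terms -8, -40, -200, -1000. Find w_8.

-625000

Common ratio r = 5.
w_m = (-8)·5^(m-1).
w_8 = (-8)·5^7 = -625000.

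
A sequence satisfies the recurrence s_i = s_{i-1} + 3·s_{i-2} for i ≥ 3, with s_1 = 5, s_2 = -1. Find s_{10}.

Compute successive terms:
s_3 = 14, s_4 = 11, s_5 = 53, s_6 = 86, s_7 = 245, s_8 = 503, s_9 = 1238, s_{10} = 2747.

2747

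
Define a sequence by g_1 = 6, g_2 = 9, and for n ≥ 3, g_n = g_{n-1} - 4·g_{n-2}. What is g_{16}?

Applying the relation repeatedly:
g_3 = -15, g_4 = -51, g_5 = 9, …, g_{13} = -25815, g_{14} = -32139, g_{15} = 71121, g_{16} = 199677.

199677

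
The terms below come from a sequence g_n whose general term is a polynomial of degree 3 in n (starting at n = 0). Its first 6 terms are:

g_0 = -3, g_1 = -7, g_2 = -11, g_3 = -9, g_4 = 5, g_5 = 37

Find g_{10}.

1st diffs: -4, -4, 2, 14, 32.
2nd diffs: 0, 6, 12, 18.
3rd diffs: 6, 6, 6 (constant).
Newton forward-difference form: g_n = -3 + (-4)·C(n,1) + 6·C(n,3).
At n = 10: n = 10, so g_{10} = -3 - 40 + 720 = 677.

677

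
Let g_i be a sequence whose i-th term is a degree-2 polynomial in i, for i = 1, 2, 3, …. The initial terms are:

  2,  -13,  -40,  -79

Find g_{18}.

-1885

1st diffs: -15, -27, -39.
2nd diffs: -12, -12 (constant).
Newton forward-difference form: g_i = 2 + (-15)·C(i-1,1) + (-12)·C(i-1,2).
At i = 18: i-1 = 17, so g_{18} = 2 - 255 - 1632 = -1885.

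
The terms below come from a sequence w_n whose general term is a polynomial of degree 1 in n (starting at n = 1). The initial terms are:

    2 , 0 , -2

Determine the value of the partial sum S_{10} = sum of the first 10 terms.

-70

1st diffs: -2, -2 (constant).
So w_n = -2n + 4.
Continuing: …, -4, -6, -8, -10, …, w_{10} = -16.
Summing n = 1..10 (10 terms) gives -70.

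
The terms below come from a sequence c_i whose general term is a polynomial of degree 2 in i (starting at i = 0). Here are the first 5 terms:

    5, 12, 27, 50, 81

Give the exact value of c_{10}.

1st diffs: 7, 15, 23, 31.
2nd diffs: 8, 8, 8 (constant).
Newton forward-difference form: c_i = 5 + 7·C(i,1) + 8·C(i,2).
At i = 10: i = 10, so c_{10} = 5 + 70 + 360 = 435.

435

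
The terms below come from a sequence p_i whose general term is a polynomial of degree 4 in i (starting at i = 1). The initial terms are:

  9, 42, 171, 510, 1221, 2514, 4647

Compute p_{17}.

163257

1st diffs: 33, 129, 339, 711, 1293, 2133.
2nd diffs: 96, 210, 372, 582, 840.
3rd diffs: 114, 162, 210, 258.
4th diffs: 48, 48, 48 (constant).
Newton forward-difference form: p_i = 9 + 33·C(i-1,1) + 96·C(i-1,2) + 114·C(i-1,3) + 48·C(i-1,4).
At i = 17: i-1 = 16, so p_{17} = 9 + 528 + 11520 + 63840 + 87360 = 163257.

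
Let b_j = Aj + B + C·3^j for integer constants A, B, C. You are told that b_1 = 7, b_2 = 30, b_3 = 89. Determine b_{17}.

At j = 1, 2, 3: A + B + 3C = 7; 2A + B + 9C = 30; 3A + B + 27C = 89.
Subtracting the first from the second: A + 6C = 23.
Subtracting the second from the third: A + 18C = 59.
Solving: C = 3, A = 5, then B = -7.
Therefore b_{17} = 85 + (-7) + 3·129140163 = 387420567.

387420567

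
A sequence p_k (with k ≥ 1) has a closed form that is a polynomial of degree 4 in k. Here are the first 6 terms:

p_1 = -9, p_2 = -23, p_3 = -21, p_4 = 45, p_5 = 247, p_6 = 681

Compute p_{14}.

31945

1st diffs: -14, 2, 66, 202, 434.
2nd diffs: 16, 64, 136, 232.
3rd diffs: 48, 72, 96.
4th diffs: 24, 24 (constant).
Newton forward-difference form: p_k = -9 + (-14)·C(k-1,1) + 16·C(k-1,2) + 48·C(k-1,3) + 24·C(k-1,4).
At k = 14: k-1 = 13, so p_{14} = -9 - 182 + 1248 + 13728 + 17160 = 31945.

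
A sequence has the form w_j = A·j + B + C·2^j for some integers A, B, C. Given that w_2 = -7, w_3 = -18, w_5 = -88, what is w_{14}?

-49135

At j = 2, 3, 5: 2A + B + 4C = -7; 3A + B + 8C = -18; 5A + B + 32C = -88.
Subtracting the first from the second: A + 4C = -11.
Subtracting the second from the third: 2A + 24C = -70.
Solving: C = -3, A = 1, then B = 3.
Hence w_{14} = 1·14 + 3 + (-3)·16384 = -49135.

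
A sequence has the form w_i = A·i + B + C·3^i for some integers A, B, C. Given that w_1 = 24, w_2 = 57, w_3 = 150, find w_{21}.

52301766084

At i = 1, 2, 3: A + B + 3C = 24; 2A + B + 9C = 57; 3A + B + 27C = 150.
Subtracting the first from the second: A + 6C = 33.
Subtracting the second from the third: A + 18C = 93.
Solving: C = 5, A = 3, then B = 6.
So w_i = 3·i + 6 + 5·3^i; at i=21 this is 52301766084.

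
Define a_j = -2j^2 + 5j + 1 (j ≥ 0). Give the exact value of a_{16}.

-431

a_{16} = -2·16^2 + 5·16 + 1 = -431.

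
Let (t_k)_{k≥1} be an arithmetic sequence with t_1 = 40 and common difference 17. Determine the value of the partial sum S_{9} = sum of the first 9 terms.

972

t_k = 40 + (k - 1)·17.
t_9 = 176; S = 9·(40 + 176)/2 = 972.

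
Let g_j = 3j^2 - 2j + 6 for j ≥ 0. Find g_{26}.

1982

g_{26} = 3·26^2 - 2·26 + 6 = 1982.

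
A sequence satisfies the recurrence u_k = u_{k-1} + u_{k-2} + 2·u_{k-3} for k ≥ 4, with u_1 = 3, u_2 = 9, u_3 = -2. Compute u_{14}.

Iterate the recurrence:
u_4 = 13; u_5 = 29; u_6 = 38; …; u_{11} = 1469; u_{12} = 2918; u_{13} = 5853; u_{14} = 11709.

11709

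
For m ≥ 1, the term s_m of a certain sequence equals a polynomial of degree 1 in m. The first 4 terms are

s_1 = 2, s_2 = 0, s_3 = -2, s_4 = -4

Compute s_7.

-10

1st diffs: -2, -2, -2 (constant).
So s_m = -2m + 4.
Evaluating at m = 7 gives s_7 = -10.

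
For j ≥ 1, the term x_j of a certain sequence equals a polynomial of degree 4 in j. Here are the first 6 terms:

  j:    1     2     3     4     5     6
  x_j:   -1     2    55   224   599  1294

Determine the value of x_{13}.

1st diffs: 3, 53, 169, 375, 695.
2nd diffs: 50, 116, 206, 320.
3rd diffs: 66, 90, 114.
4th diffs: 24, 24 (constant).
So x_j = j^4 + j^3 - 6j^2 - j + 4.
Evaluating at j = 13 gives x_{13} = 29735.

29735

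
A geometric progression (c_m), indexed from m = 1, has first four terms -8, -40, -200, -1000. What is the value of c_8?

Common ratio r = 5.
c_m = (-8)·5^(m-1).
c_8 = (-8)·5^7 = -625000.

-625000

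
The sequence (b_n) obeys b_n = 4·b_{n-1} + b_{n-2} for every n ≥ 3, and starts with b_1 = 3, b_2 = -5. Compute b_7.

b_3 = -17; b_4 = -73; b_5 = -309; b_6 = -1309; b_7 = -5545.

-5545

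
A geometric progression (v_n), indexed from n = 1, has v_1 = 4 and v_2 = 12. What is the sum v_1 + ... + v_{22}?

Common ratio r = 3.
v_n = 4·3^(n-1).
S = 4·(3^22 - 1)/(3 - 1) = 4·(31381059609 - 1)/(2) = 62762119216.

62762119216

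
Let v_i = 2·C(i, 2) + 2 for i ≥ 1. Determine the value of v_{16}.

C(16, 2) = 120, so v_{16} = 242.

242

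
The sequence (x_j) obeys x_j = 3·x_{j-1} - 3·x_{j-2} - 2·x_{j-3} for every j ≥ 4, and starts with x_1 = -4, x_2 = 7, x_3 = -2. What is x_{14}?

Iterate the recurrence:
x_4 = -19; x_5 = -65; x_6 = -134; …; x_{11} = 5839; x_{12} = 7378; x_{13} = -1009; x_{14} = -36839.

-36839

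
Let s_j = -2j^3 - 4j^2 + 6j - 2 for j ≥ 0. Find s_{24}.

s_{24} = -2·24^3 - 4·24^2 + 6·24 - 2 = -29810.

-29810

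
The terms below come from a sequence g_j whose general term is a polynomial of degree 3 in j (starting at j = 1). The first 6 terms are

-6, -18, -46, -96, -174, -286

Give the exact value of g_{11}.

1st diffs: -12, -28, -50, -78, -112.
2nd diffs: -16, -22, -28, -34.
3rd diffs: -6, -6, -6 (constant).
Newton forward-difference form: g_j = -6 + (-12)·C(j-1,1) + (-16)·C(j-1,2) + (-6)·C(j-1,3).
At j = 11: j-1 = 10, so g_{11} = -6 - 120 - 720 - 720 = -1566.

-1566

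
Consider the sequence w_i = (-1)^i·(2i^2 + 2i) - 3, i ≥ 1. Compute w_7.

(-1)^7 = -1; 2i^2 + 2i at i=7 is 112; so w_7 = -115.

-115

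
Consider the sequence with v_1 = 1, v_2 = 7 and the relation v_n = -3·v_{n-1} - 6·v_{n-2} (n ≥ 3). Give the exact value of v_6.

-369

v_3 = -27, v_4 = 39, v_5 = 45, v_6 = -369.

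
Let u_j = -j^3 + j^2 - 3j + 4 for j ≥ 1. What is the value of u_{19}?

u_{19} = -1·19^3 + 1·19^2 - 3·19 + 4 = -6551.

-6551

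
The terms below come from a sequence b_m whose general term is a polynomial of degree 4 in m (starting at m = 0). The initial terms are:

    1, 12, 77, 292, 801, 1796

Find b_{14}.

88061

1st diffs: 11, 65, 215, 509, 995.
2nd diffs: 54, 150, 294, 486.
3rd diffs: 96, 144, 192.
4th diffs: 48, 48 (constant).
Newton forward-difference form: b_m = 1 + 11·C(m,1) + 54·C(m,2) + 96·C(m,3) + 48·C(m,4).
At m = 14: m = 14, so b_{14} = 1 + 154 + 4914 + 34944 + 48048 = 88061.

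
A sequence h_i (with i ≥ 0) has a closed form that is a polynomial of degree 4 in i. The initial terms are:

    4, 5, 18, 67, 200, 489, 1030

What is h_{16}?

1st diffs: 1, 13, 49, 133, 289, 541.
2nd diffs: 12, 36, 84, 156, 252.
3rd diffs: 24, 48, 72, 96.
4th diffs: 24, 24, 24 (constant).
Newton forward-difference form: h_i = 4 + 1·C(i,1) + 12·C(i,2) + 24·C(i,3) + 24·C(i,4).
At i = 16: i = 16, so h_{16} = 4 + 16 + 1440 + 13440 + 43680 = 58580.

58580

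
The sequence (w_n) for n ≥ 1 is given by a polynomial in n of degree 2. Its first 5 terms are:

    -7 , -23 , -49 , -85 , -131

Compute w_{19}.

1st diffs: -16, -26, -36, -46.
2nd diffs: -10, -10, -10 (constant).
Newton forward-difference form: w_n = -7 + (-16)·C(n-1,1) + (-10)·C(n-1,2).
At n = 19: n-1 = 18, so w_{19} = -7 - 288 - 1530 = -1825.

-1825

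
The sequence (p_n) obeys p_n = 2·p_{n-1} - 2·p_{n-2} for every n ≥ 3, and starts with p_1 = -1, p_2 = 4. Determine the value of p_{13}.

Iterate the recurrence:
p_3 = 10; p_4 = 12; p_5 = 4; …; p_{10} = 64; p_{11} = 160; p_{12} = 192; p_{13} = 64.

64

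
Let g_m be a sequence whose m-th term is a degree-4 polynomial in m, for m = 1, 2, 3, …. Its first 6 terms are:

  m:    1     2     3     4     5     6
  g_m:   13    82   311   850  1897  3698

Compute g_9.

1st diffs: 69, 229, 539, 1047, 1801.
2nd diffs: 160, 310, 508, 754.
3rd diffs: 150, 198, 246.
4th diffs: 48, 48 (constant).
Newton forward-difference form: g_m = 13 + 69·C(m-1,1) + 160·C(m-1,2) + 150·C(m-1,3) + 48·C(m-1,4).
At m = 9: m-1 = 8, so g_9 = 13 + 552 + 4480 + 8400 + 3360 = 16805.

16805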